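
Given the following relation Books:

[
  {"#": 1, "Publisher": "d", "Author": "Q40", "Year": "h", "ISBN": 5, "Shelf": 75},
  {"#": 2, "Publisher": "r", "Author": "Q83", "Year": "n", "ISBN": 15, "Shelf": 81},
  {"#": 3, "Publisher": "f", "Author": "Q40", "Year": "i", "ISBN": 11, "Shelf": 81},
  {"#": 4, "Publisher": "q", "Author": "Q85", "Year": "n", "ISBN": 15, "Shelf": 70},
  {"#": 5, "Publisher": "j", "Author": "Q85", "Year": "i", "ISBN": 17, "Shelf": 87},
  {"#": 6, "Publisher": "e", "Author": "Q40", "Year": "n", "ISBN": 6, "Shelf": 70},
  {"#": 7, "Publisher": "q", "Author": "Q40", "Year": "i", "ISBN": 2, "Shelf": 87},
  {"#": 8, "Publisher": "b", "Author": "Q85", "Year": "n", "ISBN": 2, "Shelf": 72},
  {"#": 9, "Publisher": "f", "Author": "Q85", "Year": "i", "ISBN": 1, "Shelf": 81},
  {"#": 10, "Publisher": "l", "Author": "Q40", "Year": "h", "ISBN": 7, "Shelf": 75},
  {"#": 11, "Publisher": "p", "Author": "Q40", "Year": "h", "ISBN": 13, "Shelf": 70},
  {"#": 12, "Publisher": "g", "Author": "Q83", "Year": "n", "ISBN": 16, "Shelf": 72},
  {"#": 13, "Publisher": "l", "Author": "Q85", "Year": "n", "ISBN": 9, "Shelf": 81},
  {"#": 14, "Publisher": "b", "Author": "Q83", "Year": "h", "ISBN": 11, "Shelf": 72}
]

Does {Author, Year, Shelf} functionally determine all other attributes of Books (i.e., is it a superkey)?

Rows 1 and 10 have the same {Author, Year, Shelf} value (Author=Q40, Year=h, Shelf=75) but are distinct tuples, so {Author, Year, Shelf} does not determine every attribute — not a superkey.

No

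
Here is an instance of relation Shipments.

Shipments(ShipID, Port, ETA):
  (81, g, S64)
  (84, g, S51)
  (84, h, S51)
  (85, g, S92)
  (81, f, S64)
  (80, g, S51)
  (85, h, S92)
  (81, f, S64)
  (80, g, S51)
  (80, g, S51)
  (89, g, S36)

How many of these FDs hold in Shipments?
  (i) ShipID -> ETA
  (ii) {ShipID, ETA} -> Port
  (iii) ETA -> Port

(i) ShipID -> ETA: every LHS value maps to a single RHS value — holds.
(ii) {ShipID, ETA} -> Port: (ShipID=81, ETA=S64): 3 rows → Port takes values {g, f} — violation; (ShipID=84, ETA=S51): 2 rows → Port takes values {g, h} — violation; (ShipID=85, ETA=S92): 2 rows → Port takes values {g, h} — violation — fails.
(iii) ETA -> Port: ETA=S64: 3 rows → Port takes values {g, f} — violation; ETA=S51: 5 rows → Port takes values {g, h} — violation; ETA=S92: 2 rows → Port takes values {g, h} — violation — fails.
1 of the 3 dependencies holds.

1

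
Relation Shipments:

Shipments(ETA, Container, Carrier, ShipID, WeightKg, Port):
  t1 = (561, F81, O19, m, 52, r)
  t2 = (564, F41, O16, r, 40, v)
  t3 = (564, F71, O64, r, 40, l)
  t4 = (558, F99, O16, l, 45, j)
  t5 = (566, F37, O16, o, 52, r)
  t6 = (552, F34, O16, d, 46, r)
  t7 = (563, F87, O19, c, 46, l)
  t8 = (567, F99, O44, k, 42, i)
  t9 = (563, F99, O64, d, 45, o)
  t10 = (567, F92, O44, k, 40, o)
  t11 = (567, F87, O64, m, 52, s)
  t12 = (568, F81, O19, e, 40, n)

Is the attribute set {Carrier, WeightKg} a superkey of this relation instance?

Yes

All 12 rows have distinct {Carrier, WeightKg} values, so {Carrier, WeightKg} → (all attributes) holds and {Carrier, WeightKg} is a superkey.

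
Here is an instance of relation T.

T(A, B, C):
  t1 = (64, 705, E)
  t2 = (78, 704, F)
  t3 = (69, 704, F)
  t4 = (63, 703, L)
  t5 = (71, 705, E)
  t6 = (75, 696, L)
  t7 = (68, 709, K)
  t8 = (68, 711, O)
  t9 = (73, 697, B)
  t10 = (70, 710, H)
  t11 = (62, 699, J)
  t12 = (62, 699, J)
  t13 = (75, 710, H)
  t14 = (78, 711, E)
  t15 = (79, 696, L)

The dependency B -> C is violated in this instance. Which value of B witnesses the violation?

711

B=705: rows 1, 5 → C = E, E ✓
B=704: rows 2, 3 → C = F, F ✓
B=703: row 4 → C = L ✓
B=696: rows 6, 15 → C = L, L ✓
B=709: row 7 → C = K ✓
B=711: rows 8, 14 → C takes values {O, E} — violation
B=697: row 9 → C = B ✓
B=710: rows 10, 13 → C = H, H ✓
B=699: rows 11, 12 → C = J, J ✓
The only B value with inconsistent C is B=711.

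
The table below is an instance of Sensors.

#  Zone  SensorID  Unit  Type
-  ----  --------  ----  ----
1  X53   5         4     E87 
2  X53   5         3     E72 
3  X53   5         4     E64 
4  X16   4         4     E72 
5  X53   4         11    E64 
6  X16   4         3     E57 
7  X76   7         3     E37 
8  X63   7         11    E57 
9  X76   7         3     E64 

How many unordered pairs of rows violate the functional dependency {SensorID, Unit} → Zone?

(SensorID=5, Unit=4): all 2 rows agree on Zone — 0 pairs.
(SensorID=7, Unit=3): all 2 rows agree on Zone — 0 pairs.

0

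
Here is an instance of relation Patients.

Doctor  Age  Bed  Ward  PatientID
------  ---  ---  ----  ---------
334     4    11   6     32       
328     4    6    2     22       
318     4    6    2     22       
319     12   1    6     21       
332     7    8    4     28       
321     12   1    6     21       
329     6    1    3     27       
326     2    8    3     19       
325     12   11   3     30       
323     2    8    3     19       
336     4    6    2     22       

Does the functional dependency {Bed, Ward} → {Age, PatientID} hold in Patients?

(Bed=11, Ward=6): 1 row → {Age,PatientID} = (4, 32) ✓
(Bed=6, Ward=2): 3 rows → {Age,PatientID} = (4, 22), (4, 22), (4, 22) ✓
(Bed=1, Ward=6): 2 rows → {Age,PatientID} = (12, 21), (12, 21) ✓
(Bed=8, Ward=4): 1 row → {Age,PatientID} = (7, 28) ✓
(Bed=1, Ward=3): 1 row → {Age,PatientID} = (6, 27) ✓
(Bed=8, Ward=3): 2 rows → {Age,PatientID} = (2, 19), (2, 19) ✓
(Bed=11, Ward=3): 1 row → {Age,PatientID} = (12, 30) ✓
Every {Bed, Ward} value is associated with a single {Age, PatientID} value, so {Bed, Ward} → {Age, PatientID} holds.

Yes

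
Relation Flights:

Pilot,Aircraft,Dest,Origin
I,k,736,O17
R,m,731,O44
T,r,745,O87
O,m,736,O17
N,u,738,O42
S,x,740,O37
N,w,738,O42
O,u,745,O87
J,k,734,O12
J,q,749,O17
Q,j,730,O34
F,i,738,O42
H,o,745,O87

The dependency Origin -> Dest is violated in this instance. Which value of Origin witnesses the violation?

O17

Origin=O17: 3 rows → Dest takes values {736, 749} — violation
Origin=O44: 1 row → Dest = 731 ✓
Origin=O87: 3 rows → Dest = 745, 745, 745 ✓
Origin=O42: 3 rows → Dest = 738, 738, 738 ✓
Origin=O37: 1 row → Dest = 740 ✓
Origin=O12: 1 row → Dest = 734 ✓
Origin=O34: 1 row → Dest = 730 ✓
The only Origin value with inconsistent Dest is Origin=O17.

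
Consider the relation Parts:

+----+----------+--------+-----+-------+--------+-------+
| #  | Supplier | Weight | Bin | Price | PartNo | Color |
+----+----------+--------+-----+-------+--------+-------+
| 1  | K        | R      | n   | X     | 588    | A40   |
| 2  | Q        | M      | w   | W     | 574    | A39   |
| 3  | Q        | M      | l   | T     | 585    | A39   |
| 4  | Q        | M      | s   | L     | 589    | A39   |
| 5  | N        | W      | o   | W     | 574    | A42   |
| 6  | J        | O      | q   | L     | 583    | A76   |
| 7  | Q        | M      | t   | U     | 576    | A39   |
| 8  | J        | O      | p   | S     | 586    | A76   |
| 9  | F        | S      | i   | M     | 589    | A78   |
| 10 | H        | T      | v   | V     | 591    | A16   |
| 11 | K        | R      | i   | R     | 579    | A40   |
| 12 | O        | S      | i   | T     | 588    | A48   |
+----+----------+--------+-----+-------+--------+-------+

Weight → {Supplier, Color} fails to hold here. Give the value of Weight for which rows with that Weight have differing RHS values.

Weight=R: rows 1, 11 → {Supplier,Color} = (K, A40), (K, A40) ✓
Weight=M: rows 2, 3, 4, 7 → {Supplier,Color} = (Q, A39), (Q, A39), (Q, A39), (Q, A39) ✓
Weight=W: row 5 → {Supplier,Color} = (N, A42) ✓
Weight=O: rows 6, 8 → {Supplier,Color} = (J, A76), (J, A76) ✓
Weight=S: rows 9, 12 → {Supplier,Color} takes values {(F, A78), (O, A48)} — violation
Weight=T: row 10 → {Supplier,Color} = (H, A16) ✓
The only Weight value with inconsistent RHS is Weight=S.

S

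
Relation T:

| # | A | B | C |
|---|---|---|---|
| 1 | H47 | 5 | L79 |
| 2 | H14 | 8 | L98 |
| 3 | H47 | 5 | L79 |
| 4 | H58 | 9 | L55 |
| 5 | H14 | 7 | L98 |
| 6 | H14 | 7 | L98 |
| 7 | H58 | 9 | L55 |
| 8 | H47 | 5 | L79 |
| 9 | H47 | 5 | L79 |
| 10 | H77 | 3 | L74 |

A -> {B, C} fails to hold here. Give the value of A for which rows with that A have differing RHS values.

A=H47: rows 1, 3, 8, 9 → {B,C} = (5, L79), (5, L79), (5, L79), (5, L79) ✓
A=H14: rows 2, 5, 6 → {B,C} takes values {(8, L98), (7, L98)} — violation
A=H58: rows 4, 7 → {B,C} = (9, L55), (9, L55) ✓
A=H77: row 10 → {B,C} = (3, L74) ✓
The only A value with inconsistent RHS is A=H14.

H14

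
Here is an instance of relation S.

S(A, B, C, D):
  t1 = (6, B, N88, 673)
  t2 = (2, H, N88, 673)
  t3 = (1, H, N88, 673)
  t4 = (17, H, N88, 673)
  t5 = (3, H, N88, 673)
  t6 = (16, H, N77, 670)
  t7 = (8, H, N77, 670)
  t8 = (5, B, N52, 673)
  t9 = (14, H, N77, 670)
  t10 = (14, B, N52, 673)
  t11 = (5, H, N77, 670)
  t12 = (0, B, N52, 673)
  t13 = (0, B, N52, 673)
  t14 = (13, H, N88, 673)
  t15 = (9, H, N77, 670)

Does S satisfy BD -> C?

No

(B=B, D=673): rows 1, 8, 10, 12, 13 → C takes values {N88, N52} — violation
(B=H, D=673): rows 2, 3, 4, 5, 14 → C = N88, N88, N88, N88, N88 ✓
(B=H, D=670): rows 6, 7, 9, 11, 15 → C = N77, N77, N77, N77, N77 ✓
Two rows agree on BD but differ on C, so BD -> C does not hold.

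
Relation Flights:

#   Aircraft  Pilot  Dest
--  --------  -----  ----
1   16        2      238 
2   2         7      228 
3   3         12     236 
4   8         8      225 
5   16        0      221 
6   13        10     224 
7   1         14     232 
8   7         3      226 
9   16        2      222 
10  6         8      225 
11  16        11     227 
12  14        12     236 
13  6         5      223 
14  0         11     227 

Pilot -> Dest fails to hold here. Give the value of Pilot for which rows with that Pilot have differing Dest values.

2

Pilot=2: rows 1, 9 → Dest takes values {238, 222} — violation
Pilot=7: row 2 → Dest = 228 ✓
Pilot=12: rows 3, 12 → Dest = 236, 236 ✓
Pilot=8: rows 4, 10 → Dest = 225, 225 ✓
Pilot=0: row 5 → Dest = 221 ✓
Pilot=10: row 6 → Dest = 224 ✓
Pilot=14: row 7 → Dest = 232 ✓
Pilot=3: row 8 → Dest = 226 ✓
Pilot=11: rows 11, 14 → Dest = 227, 227 ✓
Pilot=5: row 13 → Dest = 223 ✓
The only Pilot value with inconsistent Dest is Pilot=2.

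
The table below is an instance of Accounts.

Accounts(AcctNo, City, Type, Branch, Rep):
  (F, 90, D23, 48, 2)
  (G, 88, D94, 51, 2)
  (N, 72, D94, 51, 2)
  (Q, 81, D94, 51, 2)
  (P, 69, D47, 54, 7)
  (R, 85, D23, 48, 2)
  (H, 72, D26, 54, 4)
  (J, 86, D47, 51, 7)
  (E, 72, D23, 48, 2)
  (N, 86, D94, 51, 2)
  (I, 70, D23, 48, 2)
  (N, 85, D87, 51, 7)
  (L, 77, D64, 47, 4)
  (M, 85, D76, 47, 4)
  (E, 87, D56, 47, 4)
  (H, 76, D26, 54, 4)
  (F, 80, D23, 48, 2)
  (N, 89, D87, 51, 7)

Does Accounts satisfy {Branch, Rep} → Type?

No

(Branch=48, Rep=2): 5 rows → Type = D23, D23, D23, D23, D23 ✓
(Branch=51, Rep=2): 4 rows → Type = D94, D94, D94, D94 ✓
(Branch=54, Rep=7): 1 row → Type = D47 ✓
(Branch=54, Rep=4): 2 rows → Type = D26, D26 ✓
(Branch=51, Rep=7): 3 rows → Type takes values {D47, D87} — violation
(Branch=47, Rep=4): 3 rows → Type takes values {D64, D76, D56} — violation
Two rows agree on {Branch, Rep} but differ on Type, so {Branch, Rep} → Type does not hold.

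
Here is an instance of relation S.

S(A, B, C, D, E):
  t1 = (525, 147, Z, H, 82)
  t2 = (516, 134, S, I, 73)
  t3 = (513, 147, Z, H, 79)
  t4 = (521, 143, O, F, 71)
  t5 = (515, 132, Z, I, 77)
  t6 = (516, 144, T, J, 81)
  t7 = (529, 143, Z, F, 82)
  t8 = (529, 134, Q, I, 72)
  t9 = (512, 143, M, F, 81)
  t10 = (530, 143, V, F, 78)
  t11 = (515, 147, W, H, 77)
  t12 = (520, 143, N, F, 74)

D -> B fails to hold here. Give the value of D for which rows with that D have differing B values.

D=H: rows 1, 3, 11 → B = 147, 147, 147 ✓
D=I: rows 2, 5, 8 → B takes values {134, 132} — violation
D=F: rows 4, 7, 9, 10, 12 → B = 143, 143, 143, 143, 143 ✓
D=J: row 6 → B = 144 ✓
The only D value with inconsistent B is D=I.

I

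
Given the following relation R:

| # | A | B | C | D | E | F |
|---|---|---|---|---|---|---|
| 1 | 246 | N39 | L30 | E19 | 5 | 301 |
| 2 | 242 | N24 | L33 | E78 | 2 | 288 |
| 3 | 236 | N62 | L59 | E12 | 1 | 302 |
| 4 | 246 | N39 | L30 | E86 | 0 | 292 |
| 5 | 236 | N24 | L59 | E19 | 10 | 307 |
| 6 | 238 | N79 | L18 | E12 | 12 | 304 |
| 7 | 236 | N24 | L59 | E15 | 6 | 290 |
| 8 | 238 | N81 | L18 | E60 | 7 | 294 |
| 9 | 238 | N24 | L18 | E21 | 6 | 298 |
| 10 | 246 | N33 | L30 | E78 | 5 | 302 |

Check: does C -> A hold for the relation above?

C=L30: rows 1, 4, 10 → A = 246, 246, 246 ✓
C=L33: row 2 → A = 242 ✓
C=L59: rows 3, 5, 7 → A = 236, 236, 236 ✓
C=L18: rows 6, 8, 9 → A = 238, 238, 238 ✓
Every C value is associated with a single A value, so C -> A holds.

Yes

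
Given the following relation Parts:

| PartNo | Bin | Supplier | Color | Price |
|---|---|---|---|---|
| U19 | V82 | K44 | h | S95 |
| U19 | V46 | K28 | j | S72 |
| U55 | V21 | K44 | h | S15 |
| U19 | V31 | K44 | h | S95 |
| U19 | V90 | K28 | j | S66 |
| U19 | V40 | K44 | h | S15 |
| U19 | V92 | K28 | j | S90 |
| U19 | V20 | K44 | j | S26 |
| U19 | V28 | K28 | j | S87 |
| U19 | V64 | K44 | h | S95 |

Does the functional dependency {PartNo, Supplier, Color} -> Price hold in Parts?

(PartNo=U19, Supplier=K44, Color=h): 4 rows → Price takes values {S95, S15} — violation
(PartNo=U19, Supplier=K28, Color=j): 4 rows → Price takes values {S72, S66, S90, S87} — violation
(PartNo=U55, Supplier=K44, Color=h): 1 row → Price = S15 ✓
(PartNo=U19, Supplier=K44, Color=j): 1 row → Price = S26 ✓
Two rows agree on {PartNo, Supplier, Color} but differ on Price, so {PartNo, Supplier, Color} -> Price does not hold.

No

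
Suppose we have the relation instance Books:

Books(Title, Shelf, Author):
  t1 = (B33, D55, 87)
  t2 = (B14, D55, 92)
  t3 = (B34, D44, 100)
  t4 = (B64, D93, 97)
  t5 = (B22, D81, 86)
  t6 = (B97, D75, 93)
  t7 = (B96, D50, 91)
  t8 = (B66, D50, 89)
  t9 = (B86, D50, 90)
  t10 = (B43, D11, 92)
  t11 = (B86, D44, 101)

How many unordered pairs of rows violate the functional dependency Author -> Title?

1

Author=92: violating pairs (2,10) — 1 pair.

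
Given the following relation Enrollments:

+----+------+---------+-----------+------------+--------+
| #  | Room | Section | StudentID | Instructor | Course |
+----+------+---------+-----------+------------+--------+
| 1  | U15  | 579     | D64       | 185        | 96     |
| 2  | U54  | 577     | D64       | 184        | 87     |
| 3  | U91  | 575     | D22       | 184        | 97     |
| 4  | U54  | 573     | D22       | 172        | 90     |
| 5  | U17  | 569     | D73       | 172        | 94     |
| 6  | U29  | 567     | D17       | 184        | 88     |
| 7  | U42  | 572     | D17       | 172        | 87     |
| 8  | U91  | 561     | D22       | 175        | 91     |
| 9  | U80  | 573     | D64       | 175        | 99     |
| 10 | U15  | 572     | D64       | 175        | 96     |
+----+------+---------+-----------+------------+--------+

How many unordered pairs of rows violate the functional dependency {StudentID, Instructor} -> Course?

1

(StudentID=D64, Instructor=175): violating pairs (9,10) — 1 pair.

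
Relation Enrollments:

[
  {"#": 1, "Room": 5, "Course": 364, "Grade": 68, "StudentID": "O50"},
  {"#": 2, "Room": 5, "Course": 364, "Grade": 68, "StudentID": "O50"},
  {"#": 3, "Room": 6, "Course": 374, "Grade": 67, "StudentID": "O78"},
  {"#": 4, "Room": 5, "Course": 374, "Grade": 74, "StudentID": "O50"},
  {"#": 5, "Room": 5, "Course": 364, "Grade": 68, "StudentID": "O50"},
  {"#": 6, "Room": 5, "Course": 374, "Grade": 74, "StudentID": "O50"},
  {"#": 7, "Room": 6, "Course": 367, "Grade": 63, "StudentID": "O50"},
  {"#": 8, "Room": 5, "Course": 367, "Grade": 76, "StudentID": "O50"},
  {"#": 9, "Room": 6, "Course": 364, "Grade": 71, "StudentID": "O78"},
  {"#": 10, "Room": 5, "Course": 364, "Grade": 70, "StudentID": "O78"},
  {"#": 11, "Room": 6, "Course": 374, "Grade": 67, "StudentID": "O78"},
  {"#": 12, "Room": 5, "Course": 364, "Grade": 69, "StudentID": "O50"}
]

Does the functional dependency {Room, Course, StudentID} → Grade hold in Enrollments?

(Room=5, Course=364, StudentID=O50): rows 1, 2, 5, 12 → Grade takes values {68, 69} — violation
(Room=6, Course=374, StudentID=O78): rows 3, 11 → Grade = 67, 67 ✓
(Room=5, Course=374, StudentID=O50): rows 4, 6 → Grade = 74, 74 ✓
(Room=6, Course=367, StudentID=O50): row 7 → Grade = 63 ✓
(Room=5, Course=367, StudentID=O50): row 8 → Grade = 76 ✓
(Room=6, Course=364, StudentID=O78): row 9 → Grade = 71 ✓
(Room=5, Course=364, StudentID=O78): row 10 → Grade = 70 ✓
Two rows agree on {Room, Course, StudentID} but differ on Grade, so {Room, Course, StudentID} → Grade does not hold.

No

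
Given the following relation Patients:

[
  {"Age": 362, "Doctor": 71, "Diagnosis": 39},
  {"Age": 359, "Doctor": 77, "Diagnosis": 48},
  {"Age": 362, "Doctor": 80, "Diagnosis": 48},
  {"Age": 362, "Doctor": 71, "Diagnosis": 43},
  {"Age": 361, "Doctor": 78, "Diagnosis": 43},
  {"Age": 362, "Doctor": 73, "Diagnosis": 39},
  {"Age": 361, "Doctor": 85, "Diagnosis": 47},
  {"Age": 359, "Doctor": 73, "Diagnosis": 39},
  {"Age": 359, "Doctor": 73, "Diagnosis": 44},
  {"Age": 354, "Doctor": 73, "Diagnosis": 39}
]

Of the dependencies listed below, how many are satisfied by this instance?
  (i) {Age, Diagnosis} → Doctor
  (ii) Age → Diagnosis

0

(i) {Age, Diagnosis} → Doctor: (Age=362, Diagnosis=39): 2 rows → Doctor takes values {71, 73} — violation — fails.
(ii) Age → Diagnosis: Age=362: 4 rows → Diagnosis takes values {39, 48, 43} — violation; Age=359: 3 rows → Diagnosis takes values {48, 39, 44} — violation; Age=361: 2 rows → Diagnosis takes values {43, 47} — violation — fails.
None of the 2 dependencies hold.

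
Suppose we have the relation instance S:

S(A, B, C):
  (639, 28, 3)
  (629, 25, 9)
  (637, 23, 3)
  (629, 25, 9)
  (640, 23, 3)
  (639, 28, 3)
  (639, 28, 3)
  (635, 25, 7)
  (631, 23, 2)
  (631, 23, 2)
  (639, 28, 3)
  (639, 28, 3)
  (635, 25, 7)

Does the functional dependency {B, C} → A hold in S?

No

(B=28, C=3): 5 rows → A = 639, 639, 639, 639, 639 ✓
(B=25, C=9): 2 rows → A = 629, 629 ✓
(B=23, C=3): 2 rows → A takes values {637, 640} — violation
(B=25, C=7): 2 rows → A = 635, 635 ✓
(B=23, C=2): 2 rows → A = 631, 631 ✓
Two rows agree on {B, C} but differ on A, so {B, C} → A does not hold.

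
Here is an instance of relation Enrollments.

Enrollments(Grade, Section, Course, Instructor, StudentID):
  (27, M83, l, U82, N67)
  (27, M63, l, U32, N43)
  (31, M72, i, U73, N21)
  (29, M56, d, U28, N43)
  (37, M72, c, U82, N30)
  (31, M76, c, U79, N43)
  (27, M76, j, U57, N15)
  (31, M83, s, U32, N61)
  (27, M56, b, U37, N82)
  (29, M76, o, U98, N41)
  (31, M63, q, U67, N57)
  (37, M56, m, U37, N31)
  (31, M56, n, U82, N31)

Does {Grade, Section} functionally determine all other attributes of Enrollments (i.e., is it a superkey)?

All 13 rows have distinct {Grade, Section} values, so {Grade, Section} → (all attributes) holds and {Grade, Section} is a superkey.

Yes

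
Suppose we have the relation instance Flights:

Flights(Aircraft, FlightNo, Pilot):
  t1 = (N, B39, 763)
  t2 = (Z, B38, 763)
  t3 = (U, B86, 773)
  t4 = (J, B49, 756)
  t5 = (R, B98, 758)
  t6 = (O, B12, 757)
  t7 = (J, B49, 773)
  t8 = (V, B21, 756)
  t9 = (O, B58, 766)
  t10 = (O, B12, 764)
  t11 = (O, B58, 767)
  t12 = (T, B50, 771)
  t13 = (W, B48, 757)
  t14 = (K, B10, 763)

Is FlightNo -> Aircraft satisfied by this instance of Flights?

Yes

FlightNo=B39: row 1 → Aircraft = N ✓
FlightNo=B38: row 2 → Aircraft = Z ✓
FlightNo=B86: row 3 → Aircraft = U ✓
FlightNo=B49: rows 4, 7 → Aircraft = J, J ✓
FlightNo=B98: row 5 → Aircraft = R ✓
FlightNo=B12: rows 6, 10 → Aircraft = O, O ✓
FlightNo=B21: row 8 → Aircraft = V ✓
FlightNo=B58: rows 9, 11 → Aircraft = O, O ✓
FlightNo=B50: row 12 → Aircraft = T ✓
FlightNo=B48: row 13 → Aircraft = W ✓
FlightNo=B10: row 14 → Aircraft = K ✓
Every FlightNo value is associated with a single Aircraft value, so FlightNo -> Aircraft holds.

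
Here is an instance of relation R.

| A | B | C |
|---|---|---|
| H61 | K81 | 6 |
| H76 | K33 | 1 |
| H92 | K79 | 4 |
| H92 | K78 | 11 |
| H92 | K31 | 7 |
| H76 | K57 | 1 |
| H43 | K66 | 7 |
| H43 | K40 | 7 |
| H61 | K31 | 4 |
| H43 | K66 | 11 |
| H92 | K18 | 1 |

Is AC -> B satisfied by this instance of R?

(A=H61, C=6): 1 row → B = K81 ✓
(A=H76, C=1): 2 rows → B takes values {K33, K57} — violation
(A=H92, C=4): 1 row → B = K79 ✓
(A=H92, C=11): 1 row → B = K78 ✓
(A=H92, C=7): 1 row → B = K31 ✓
(A=H43, C=7): 2 rows → B takes values {K66, K40} — violation
(A=H61, C=4): 1 row → B = K31 ✓
(A=H43, C=11): 1 row → B = K66 ✓
(A=H92, C=1): 1 row → B = K18 ✓
Two rows agree on AC but differ on B, so AC -> B does not hold.

No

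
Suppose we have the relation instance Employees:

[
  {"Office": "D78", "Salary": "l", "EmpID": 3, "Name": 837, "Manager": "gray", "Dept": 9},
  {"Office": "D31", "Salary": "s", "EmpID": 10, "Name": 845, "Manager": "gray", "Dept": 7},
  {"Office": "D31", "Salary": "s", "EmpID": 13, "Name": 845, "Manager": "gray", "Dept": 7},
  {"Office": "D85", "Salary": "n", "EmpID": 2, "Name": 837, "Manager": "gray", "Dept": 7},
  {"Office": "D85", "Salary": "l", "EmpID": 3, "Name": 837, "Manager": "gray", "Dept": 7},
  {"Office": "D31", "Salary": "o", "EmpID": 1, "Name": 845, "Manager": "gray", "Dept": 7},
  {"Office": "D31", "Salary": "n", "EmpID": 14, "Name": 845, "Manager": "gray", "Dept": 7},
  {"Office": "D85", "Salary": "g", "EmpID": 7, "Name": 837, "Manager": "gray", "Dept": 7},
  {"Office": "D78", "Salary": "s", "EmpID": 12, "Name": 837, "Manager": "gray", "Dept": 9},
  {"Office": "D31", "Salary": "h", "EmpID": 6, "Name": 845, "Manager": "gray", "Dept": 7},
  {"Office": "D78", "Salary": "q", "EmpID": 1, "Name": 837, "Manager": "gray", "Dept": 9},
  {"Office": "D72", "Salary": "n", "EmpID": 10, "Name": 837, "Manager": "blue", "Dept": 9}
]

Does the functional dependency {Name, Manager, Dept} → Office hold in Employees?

Yes

(Name=837, Manager=gray, Dept=9): 3 rows → Office = D78, D78, D78 ✓
(Name=845, Manager=gray, Dept=7): 5 rows → Office = D31, D31, D31, D31, D31 ✓
(Name=837, Manager=gray, Dept=7): 3 rows → Office = D85, D85, D85 ✓
(Name=837, Manager=blue, Dept=9): 1 row → Office = D72 ✓
Every {Name, Manager, Dept} value is associated with a single Office value, so {Name, Manager, Dept} → Office holds.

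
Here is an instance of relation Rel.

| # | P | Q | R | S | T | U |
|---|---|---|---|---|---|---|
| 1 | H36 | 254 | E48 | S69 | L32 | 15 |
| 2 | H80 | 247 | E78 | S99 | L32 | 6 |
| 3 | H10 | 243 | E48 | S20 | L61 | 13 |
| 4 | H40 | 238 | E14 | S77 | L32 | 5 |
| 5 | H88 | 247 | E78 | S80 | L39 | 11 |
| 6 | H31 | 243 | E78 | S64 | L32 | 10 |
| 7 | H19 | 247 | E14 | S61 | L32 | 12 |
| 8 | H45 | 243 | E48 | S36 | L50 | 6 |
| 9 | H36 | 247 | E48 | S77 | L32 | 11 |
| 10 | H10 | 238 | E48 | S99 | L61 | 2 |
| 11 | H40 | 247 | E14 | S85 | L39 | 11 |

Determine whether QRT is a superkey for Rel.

Yes

All 11 rows have distinct QRT values, so QRT → (all attributes) holds and QRT is a superkey.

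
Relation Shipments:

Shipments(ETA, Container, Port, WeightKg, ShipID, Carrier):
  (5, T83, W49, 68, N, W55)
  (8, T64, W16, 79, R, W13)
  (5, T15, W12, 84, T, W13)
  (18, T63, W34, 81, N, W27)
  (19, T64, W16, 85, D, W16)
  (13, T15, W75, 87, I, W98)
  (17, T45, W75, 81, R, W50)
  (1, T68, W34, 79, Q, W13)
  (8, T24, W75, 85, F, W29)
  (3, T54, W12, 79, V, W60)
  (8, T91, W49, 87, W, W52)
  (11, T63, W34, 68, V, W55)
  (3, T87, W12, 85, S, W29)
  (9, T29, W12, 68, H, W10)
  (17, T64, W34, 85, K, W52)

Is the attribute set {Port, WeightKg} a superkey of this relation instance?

All 15 rows have distinct {Port, WeightKg} values, so {Port, WeightKg} → (all attributes) holds and {Port, WeightKg} is a superkey.

Yes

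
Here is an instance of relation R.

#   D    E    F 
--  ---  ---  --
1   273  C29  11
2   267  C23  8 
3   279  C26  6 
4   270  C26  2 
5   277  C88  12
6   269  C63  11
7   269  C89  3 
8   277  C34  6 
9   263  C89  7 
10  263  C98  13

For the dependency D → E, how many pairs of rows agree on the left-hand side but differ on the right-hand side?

D=277: violating pairs (5,8) — 1 pair.
D=269: violating pairs (6,7) — 1 pair.
D=263: violating pairs (9,10) — 1 pair.

3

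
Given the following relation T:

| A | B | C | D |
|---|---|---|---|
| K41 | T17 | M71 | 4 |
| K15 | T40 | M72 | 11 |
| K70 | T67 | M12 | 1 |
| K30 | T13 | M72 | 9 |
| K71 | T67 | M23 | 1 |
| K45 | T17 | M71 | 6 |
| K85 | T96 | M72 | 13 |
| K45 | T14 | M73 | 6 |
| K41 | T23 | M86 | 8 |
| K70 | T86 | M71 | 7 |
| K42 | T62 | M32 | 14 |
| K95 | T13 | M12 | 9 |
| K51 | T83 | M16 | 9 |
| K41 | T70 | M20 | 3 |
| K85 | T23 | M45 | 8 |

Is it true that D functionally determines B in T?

D=4: 1 row → B = T17 ✓
D=11: 1 row → B = T40 ✓
D=1: 2 rows → B = T67, T67 ✓
D=9: 3 rows → B takes values {T13, T83} — violation
D=6: 2 rows → B takes values {T17, T14} — violation
D=13: 1 row → B = T96 ✓
D=8: 2 rows → B = T23, T23 ✓
D=7: 1 row → B = T86 ✓
D=14: 1 row → B = T62 ✓
D=3: 1 row → B = T70 ✓
Two rows agree on D but differ on B, so D → B does not hold.

No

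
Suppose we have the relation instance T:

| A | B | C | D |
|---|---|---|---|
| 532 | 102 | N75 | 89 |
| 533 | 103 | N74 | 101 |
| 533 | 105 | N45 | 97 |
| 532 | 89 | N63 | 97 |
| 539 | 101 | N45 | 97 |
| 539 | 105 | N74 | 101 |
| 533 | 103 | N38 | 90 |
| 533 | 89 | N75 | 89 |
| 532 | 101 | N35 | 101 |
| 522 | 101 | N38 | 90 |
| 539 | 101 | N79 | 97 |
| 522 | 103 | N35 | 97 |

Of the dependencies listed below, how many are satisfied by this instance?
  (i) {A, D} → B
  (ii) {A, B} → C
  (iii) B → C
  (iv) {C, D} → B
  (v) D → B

1

(i) {A, D} → B: every LHS value maps to a single RHS value — holds.
(ii) {A, B} → C: (A=533, B=103): 2 rows → C takes values {N74, N38} — violation; (A=539, B=101): 2 rows → C takes values {N45, N79} — violation — fails.
(iii) B → C: B=103: 3 rows → C takes values {N74, N38, N35} — violation; B=105: 2 rows → C takes values {N45, N74} — violation; B=89: 2 rows → C takes values {N63, N75} — violation; B=101: 4 rows → C takes values {N45, N35, N38, N79} — violation — fails.
(iv) {C, D} → B: (C=N75, D=89): 2 rows → B takes values {102, 89} — violation; (C=N74, D=101): 2 rows → B takes values {103, 105} — violation; (C=N45, D=97): 2 rows → B takes values {105, 101} — violation; (C=N38, D=90): 2 rows → B takes values {103, 101} — violation — fails.
(v) D → B: D=89: 2 rows → B takes values {102, 89} — violation; D=101: 3 rows → B takes values {103, 105, 101} — violation; D=97: 5 rows → B takes values {105, 89, 101, 103} — violation; D=90: 2 rows → B takes values {103, 101} — violation — fails.
1 of the 5 dependencies holds.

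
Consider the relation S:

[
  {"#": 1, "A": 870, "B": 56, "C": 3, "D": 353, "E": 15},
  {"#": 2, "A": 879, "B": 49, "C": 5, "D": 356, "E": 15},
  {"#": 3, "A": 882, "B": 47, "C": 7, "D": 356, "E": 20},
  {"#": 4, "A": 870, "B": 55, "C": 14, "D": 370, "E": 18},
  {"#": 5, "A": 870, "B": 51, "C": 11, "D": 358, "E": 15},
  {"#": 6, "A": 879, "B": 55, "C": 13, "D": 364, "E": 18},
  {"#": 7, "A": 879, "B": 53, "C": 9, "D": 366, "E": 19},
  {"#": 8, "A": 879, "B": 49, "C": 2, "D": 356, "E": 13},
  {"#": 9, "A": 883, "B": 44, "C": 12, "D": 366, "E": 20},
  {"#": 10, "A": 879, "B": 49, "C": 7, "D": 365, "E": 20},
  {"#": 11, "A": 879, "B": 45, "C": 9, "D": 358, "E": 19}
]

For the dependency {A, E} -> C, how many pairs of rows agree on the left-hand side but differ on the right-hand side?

(A=870, E=15): violating pairs (1,5) — 1 pair.
(A=879, E=19): all 2 rows agree on C — 0 pairs.

1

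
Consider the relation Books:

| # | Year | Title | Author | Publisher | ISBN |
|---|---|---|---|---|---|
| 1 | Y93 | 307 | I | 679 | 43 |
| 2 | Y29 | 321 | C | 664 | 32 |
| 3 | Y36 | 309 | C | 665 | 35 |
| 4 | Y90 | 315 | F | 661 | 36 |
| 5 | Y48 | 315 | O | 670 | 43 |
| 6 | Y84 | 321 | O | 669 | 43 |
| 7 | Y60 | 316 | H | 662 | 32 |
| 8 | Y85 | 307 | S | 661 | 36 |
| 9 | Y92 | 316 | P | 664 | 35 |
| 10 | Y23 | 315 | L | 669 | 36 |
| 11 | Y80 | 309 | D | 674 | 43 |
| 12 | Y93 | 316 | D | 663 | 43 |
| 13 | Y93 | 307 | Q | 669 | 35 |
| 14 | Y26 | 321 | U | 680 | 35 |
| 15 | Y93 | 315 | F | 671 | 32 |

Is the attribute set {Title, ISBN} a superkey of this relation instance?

No

Rows 4 and 10 have the same {Title, ISBN} value (Title=315, ISBN=36) but are distinct tuples, so {Title, ISBN} does not determine every attribute — not a superkey.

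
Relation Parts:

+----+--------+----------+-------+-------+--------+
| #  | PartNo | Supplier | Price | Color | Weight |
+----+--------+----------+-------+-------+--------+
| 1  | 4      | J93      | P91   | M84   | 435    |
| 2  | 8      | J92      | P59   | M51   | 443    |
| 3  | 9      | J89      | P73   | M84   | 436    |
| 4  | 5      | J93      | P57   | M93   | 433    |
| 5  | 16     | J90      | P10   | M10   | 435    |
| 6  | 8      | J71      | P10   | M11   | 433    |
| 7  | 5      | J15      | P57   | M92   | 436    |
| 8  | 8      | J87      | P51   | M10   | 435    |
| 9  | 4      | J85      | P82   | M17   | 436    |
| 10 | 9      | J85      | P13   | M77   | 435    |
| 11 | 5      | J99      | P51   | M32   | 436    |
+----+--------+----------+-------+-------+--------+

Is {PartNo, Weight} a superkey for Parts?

No

Rows 7 and 11 have the same {PartNo, Weight} value (PartNo=5, Weight=436) but are distinct tuples, so {PartNo, Weight} does not determine every attribute — not a superkey.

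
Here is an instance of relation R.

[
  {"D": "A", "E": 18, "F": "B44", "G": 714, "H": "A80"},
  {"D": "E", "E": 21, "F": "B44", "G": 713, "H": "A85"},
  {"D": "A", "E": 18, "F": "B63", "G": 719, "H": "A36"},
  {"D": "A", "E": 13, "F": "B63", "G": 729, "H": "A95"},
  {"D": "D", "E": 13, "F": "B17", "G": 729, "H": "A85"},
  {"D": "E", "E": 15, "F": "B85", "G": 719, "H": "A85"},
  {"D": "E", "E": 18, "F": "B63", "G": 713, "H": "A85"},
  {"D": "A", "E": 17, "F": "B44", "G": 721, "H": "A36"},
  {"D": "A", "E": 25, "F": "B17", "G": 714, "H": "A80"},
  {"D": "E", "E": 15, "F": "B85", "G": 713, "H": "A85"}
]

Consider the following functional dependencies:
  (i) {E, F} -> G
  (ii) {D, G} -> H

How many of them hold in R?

1

(i) {E, F} -> G: (E=18, F=B63): 2 rows → G takes values {719, 713} — violation; (E=15, F=B85): 2 rows → G takes values {719, 713} — violation — fails.
(ii) {D, G} -> H: every LHS value maps to a single RHS value — holds.
1 of the 2 dependencies holds.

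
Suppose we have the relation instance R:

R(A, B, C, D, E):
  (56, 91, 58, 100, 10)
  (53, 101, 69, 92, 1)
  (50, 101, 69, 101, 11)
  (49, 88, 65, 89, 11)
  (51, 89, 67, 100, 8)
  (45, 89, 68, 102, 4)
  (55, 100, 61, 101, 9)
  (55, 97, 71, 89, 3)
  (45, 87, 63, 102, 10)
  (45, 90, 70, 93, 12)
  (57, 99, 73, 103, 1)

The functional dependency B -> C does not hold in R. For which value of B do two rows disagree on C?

B=91: 1 row → C = 58 ✓
B=101: 2 rows → C = 69, 69 ✓
B=88: 1 row → C = 65 ✓
B=89: 2 rows → C takes values {67, 68} — violation
B=100: 1 row → C = 61 ✓
B=97: 1 row → C = 71 ✓
B=87: 1 row → C = 63 ✓
B=90: 1 row → C = 70 ✓
B=99: 1 row → C = 73 ✓
The only B value with inconsistent C is B=89.

89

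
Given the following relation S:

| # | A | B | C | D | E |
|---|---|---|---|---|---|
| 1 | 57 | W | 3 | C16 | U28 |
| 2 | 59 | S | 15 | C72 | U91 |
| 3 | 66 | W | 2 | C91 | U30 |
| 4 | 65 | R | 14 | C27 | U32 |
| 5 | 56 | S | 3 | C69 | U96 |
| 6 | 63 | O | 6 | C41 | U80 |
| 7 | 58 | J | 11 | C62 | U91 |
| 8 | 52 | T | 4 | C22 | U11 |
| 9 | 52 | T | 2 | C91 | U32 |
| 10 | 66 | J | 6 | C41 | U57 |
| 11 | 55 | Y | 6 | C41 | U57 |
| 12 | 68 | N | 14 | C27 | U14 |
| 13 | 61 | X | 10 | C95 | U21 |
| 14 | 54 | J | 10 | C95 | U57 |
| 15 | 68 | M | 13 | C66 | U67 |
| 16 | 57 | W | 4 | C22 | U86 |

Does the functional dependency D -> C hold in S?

Yes

D=C16: row 1 → C = 3 ✓
D=C72: row 2 → C = 15 ✓
D=C91: rows 3, 9 → C = 2, 2 ✓
D=C27: rows 4, 12 → C = 14, 14 ✓
D=C69: row 5 → C = 3 ✓
D=C41: rows 6, 10, 11 → C = 6, 6, 6 ✓
D=C62: row 7 → C = 11 ✓
D=C22: rows 8, 16 → C = 4, 4 ✓
D=C95: rows 13, 14 → C = 10, 10 ✓
D=C66: row 15 → C = 13 ✓
Every D value is associated with a single C value, so D -> C holds.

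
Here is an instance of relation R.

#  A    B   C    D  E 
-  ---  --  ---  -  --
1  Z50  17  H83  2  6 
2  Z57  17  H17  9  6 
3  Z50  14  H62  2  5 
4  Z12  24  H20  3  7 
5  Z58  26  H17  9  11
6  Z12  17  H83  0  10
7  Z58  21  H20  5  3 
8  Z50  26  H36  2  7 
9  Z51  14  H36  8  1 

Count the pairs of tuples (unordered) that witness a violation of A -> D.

2

A=Z50: all 3 rows agree on D — 0 pairs.
A=Z12: violating pairs (4,6) — 1 pair.
A=Z58: violating pairs (5,7) — 1 pair.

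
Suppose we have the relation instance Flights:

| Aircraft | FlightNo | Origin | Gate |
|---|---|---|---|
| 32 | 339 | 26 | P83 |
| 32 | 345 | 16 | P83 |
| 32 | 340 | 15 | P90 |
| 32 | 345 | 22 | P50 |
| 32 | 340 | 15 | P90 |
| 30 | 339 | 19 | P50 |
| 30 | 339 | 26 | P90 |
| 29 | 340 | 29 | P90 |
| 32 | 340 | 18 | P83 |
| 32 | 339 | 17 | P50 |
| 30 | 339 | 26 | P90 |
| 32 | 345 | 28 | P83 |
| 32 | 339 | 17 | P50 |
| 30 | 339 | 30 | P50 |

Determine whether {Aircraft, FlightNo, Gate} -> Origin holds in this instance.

No

(Aircraft=32, FlightNo=339, Gate=P83): 1 row → Origin = 26 ✓
(Aircraft=32, FlightNo=345, Gate=P83): 2 rows → Origin takes values {16, 28} — violation
(Aircraft=32, FlightNo=340, Gate=P90): 2 rows → Origin = 15, 15 ✓
(Aircraft=32, FlightNo=345, Gate=P50): 1 row → Origin = 22 ✓
(Aircraft=30, FlightNo=339, Gate=P50): 2 rows → Origin takes values {19, 30} — violation
(Aircraft=30, FlightNo=339, Gate=P90): 2 rows → Origin = 26, 26 ✓
(Aircraft=29, FlightNo=340, Gate=P90): 1 row → Origin = 29 ✓
(Aircraft=32, FlightNo=340, Gate=P83): 1 row → Origin = 18 ✓
(Aircraft=32, FlightNo=339, Gate=P50): 2 rows → Origin = 17, 17 ✓
Two rows agree on {Aircraft, FlightNo, Gate} but differ on Origin, so {Aircraft, FlightNo, Gate} -> Origin does not hold.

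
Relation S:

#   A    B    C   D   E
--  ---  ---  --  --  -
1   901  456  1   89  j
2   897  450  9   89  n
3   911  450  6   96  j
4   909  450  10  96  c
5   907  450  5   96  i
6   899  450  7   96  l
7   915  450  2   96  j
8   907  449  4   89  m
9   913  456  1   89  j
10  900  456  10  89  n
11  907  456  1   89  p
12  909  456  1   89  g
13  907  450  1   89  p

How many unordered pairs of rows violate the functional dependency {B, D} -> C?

(B=456, D=89): violating pairs (1,10), (9,10), (10,11), (10,12) — 4 pairs.
(B=450, D=89): violating pairs (2,13) — 1 pair.
(B=450, D=96): violating pairs (3,4), (3,5), (3,6), (3,7), (4,5), (4,6), (4,7), (5,6), (5,7), (6,7) — 10 pairs.

15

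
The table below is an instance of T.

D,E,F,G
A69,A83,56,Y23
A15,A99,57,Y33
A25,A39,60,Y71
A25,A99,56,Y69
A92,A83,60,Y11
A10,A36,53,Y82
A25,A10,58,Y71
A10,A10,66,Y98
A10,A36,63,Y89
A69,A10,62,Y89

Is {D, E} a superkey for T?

Two distinct rows share (D=A10, E=A36), so {D, E} does not determine every attribute — not a superkey.

No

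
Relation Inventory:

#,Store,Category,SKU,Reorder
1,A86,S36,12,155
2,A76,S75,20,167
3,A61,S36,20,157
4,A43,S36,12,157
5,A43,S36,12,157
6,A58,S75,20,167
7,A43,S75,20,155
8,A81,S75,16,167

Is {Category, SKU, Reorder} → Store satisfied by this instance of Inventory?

No

(Category=S36, SKU=12, Reorder=155): row 1 → Store = A86 ✓
(Category=S75, SKU=20, Reorder=167): rows 2, 6 → Store takes values {A76, A58} — violation
(Category=S36, SKU=20, Reorder=157): row 3 → Store = A61 ✓
(Category=S36, SKU=12, Reorder=157): rows 4, 5 → Store = A43, A43 ✓
(Category=S75, SKU=20, Reorder=155): row 7 → Store = A43 ✓
(Category=S75, SKU=16, Reorder=167): row 8 → Store = A81 ✓
Two rows agree on {Category, SKU, Reorder} but differ on Store, so {Category, SKU, Reorder} → Store does not hold.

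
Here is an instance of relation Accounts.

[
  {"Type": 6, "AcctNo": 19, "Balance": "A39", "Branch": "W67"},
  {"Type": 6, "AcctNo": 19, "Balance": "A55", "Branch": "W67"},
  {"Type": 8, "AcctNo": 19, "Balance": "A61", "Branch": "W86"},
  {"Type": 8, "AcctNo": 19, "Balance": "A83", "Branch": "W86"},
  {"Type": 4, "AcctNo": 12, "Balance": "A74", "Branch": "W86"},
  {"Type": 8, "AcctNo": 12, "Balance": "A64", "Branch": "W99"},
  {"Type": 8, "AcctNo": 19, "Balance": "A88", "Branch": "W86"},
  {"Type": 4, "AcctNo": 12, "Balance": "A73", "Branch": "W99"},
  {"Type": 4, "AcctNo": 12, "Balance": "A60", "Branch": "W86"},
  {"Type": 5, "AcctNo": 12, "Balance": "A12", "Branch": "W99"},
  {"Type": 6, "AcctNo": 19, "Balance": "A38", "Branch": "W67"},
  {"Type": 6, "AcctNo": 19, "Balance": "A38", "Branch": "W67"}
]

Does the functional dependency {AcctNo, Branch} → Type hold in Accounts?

(AcctNo=19, Branch=W67): 4 rows → Type = 6, 6, 6, 6 ✓
(AcctNo=19, Branch=W86): 3 rows → Type = 8, 8, 8 ✓
(AcctNo=12, Branch=W86): 2 rows → Type = 4, 4 ✓
(AcctNo=12, Branch=W99): 3 rows → Type takes values {8, 4, 5} — violation
Two rows agree on {AcctNo, Branch} but differ on Type, so {AcctNo, Branch} → Type does not hold.

No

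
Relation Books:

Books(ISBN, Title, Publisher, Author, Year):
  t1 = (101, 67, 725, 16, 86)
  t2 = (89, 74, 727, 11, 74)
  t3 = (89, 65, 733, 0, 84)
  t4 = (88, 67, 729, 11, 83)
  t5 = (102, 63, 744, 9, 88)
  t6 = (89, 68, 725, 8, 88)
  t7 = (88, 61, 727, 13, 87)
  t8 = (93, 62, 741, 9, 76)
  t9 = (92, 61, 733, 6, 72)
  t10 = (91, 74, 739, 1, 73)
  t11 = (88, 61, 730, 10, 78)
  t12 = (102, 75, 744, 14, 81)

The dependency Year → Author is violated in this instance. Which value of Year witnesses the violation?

88

Year=86: row 1 → Author = 16 ✓
Year=74: row 2 → Author = 11 ✓
Year=84: row 3 → Author = 0 ✓
Year=83: row 4 → Author = 11 ✓
Year=88: rows 5, 6 → Author takes values {9, 8} — violation
Year=87: row 7 → Author = 13 ✓
Year=76: row 8 → Author = 9 ✓
Year=72: row 9 → Author = 6 ✓
Year=73: row 10 → Author = 1 ✓
Year=78: row 11 → Author = 10 ✓
Year=81: row 12 → Author = 14 ✓
The only Year value with inconsistent Author is Year=88.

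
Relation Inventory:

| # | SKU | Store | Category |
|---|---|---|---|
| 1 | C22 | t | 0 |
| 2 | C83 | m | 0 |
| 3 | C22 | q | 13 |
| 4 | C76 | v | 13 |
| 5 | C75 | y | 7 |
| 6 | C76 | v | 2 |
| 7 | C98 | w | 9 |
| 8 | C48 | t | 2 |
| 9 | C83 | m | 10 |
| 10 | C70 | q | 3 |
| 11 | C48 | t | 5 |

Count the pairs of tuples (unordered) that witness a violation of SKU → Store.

SKU=C22: violating pairs (1,3) — 1 pair.
SKU=C83: all 2 rows agree on Store — 0 pairs.
SKU=C76: all 2 rows agree on Store — 0 pairs.
SKU=C48: all 2 rows agree on Store — 0 pairs.

1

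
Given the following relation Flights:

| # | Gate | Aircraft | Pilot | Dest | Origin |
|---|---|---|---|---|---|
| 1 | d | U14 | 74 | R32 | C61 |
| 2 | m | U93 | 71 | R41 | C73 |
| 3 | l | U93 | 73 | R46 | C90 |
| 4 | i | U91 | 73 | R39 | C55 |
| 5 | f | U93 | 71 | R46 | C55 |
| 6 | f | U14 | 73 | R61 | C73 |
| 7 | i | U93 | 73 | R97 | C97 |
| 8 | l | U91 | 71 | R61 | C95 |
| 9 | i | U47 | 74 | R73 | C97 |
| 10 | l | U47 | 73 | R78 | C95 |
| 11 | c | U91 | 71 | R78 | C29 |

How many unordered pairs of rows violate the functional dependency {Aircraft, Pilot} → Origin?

3

(Aircraft=U93, Pilot=71): violating pairs (2,5) — 1 pair.
(Aircraft=U93, Pilot=73): violating pairs (3,7) — 1 pair.
(Aircraft=U91, Pilot=71): violating pairs (8,11) — 1 pair.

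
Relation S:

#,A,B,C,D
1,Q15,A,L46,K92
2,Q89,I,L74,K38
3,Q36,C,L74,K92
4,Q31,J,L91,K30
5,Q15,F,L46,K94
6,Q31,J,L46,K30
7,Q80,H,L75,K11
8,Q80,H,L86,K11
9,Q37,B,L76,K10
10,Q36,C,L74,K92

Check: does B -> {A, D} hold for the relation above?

B=A: row 1 → {A,D} = (Q15, K92) ✓
B=I: row 2 → {A,D} = (Q89, K38) ✓
B=C: rows 3, 10 → {A,D} = (Q36, K92), (Q36, K92) ✓
B=J: rows 4, 6 → {A,D} = (Q31, K30), (Q31, K30) ✓
B=F: row 5 → {A,D} = (Q15, K94) ✓
B=H: rows 7, 8 → {A,D} = (Q80, K11), (Q80, K11) ✓
B=B: row 9 → {A,D} = (Q37, K10) ✓
Every B value is associated with a single {A, D} value, so B -> {A, D} holds.

Yes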